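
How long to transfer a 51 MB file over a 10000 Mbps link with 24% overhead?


Effective throughput = 10000 * (1 - 24/100) = 7600 Mbps
File size in Mb = 51 * 8 = 408 Mb
Time = 408 / 7600
Time = 0.0537 seconds


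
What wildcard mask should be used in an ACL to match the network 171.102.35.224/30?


Subnet mask: 255.255.255.252
Wildcard = 255.255.255.255 - subnet mask
255 - 255 = 0
255 - 255 = 0
255 - 255 = 0
255 - 252 = 3
Wildcard: 0.0.0.3


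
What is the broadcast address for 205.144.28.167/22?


Network: 205.144.28.0/22
Host bits = 10
Set all host bits to 1:
Broadcast: 205.144.31.255


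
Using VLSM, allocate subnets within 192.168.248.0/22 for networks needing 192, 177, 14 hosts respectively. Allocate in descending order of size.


192 hosts -> /24 (254 usable): 192.168.248.0/24
177 hosts -> /24 (254 usable): 192.168.249.0/24
14 hosts -> /28 (14 usable): 192.168.250.0/28
Allocation: 192.168.248.0/24 (192 hosts, 254 usable); 192.168.249.0/24 (177 hosts, 254 usable); 192.168.250.0/28 (14 hosts, 14 usable)


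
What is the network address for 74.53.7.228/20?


IP:   01001010.00110101.00000111.11100100
Mask: 11111111.11111111.11110000.00000000
AND operation:
Net:  01001010.00110101.00000000.00000000
Network: 74.53.0.0/20


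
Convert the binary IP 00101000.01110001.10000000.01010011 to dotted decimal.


00101000 = 40
01110001 = 113
10000000 = 128
01010011 = 83
IP: 40.113.128.83


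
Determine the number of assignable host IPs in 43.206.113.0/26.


Host bits = 32 - 26 = 6
Total addresses = 2^6 = 64
Usable = total - 2 (network and broadcast)
Usable hosts: 62


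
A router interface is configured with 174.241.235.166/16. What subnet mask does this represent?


/16 means 16 network bits, 16 host bits
Binary: 11111111111111110000000000000000
Mask: 255.255.0.0


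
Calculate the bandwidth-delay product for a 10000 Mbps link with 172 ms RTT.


BDP = bandwidth * RTT
= 10000 Mbps * 172 ms
= 10000 * 1e6 * 172 / 1000 bits
= 1720000000 bits
= 215000000 bytes
= 209960.9375 KB
BDP = 1720000000 bits (215000000 bytes)


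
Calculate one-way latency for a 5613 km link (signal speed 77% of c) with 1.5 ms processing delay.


Speed = 0.77 * 3e5 km/s = 231000 km/s
Propagation delay = 5613 / 231000 = 0.0243 s = 24.2987 ms
Processing delay = 1.5 ms
Total one-way latency = 25.7987 ms


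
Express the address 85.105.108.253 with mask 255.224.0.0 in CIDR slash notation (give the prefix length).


Binary: 11111111.11100000.00000000.00000000
Count leading 1s
Prefix: /11


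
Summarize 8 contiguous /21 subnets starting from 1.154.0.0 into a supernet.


Original prefix: /21
Number of subnets: 8 = 2^3
New prefix = 21 - 3 = 18
Supernet: 1.154.0.0/18


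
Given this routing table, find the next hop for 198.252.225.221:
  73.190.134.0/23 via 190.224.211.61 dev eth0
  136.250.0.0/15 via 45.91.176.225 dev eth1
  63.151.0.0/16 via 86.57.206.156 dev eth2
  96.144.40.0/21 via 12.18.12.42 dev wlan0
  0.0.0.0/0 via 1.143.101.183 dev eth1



Longest prefix match for 198.252.225.221:
  /23 73.190.134.0: no
  /15 136.250.0.0: no
  /16 63.151.0.0: no
  /21 96.144.40.0: no
  /0 0.0.0.0: MATCH
Selected: next-hop 1.143.101.183 via eth1 (matched /0)


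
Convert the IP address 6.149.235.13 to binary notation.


6 = 00000110
149 = 10010101
235 = 11101011
13 = 00001101
Binary: 00000110.10010101.11101011.00001101


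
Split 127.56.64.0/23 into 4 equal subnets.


New prefix = 23 + 2 = 25
Each subnet has 128 addresses
  127.56.64.0/25
  127.56.64.128/25
  127.56.65.0/25
  127.56.65.128/25
Subnets: 127.56.64.0/25, 127.56.64.128/25, 127.56.65.0/25, 127.56.65.128/25


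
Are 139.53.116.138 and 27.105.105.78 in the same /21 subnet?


Mask: 255.255.248.0
139.53.116.138 AND mask = 139.53.112.0
27.105.105.78 AND mask = 27.105.104.0
No, different subnets (139.53.112.0 vs 27.105.104.0)


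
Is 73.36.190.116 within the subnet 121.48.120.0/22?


Subnet network: 121.48.120.0
Test IP AND mask: 73.36.188.0
No, 73.36.190.116 is not in 121.48.120.0/22


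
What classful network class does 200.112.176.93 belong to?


First octet: 200
Binary: 11001000
110xxxxx -> Class C (192-223)
Class C, default mask 255.255.255.0 (/24)


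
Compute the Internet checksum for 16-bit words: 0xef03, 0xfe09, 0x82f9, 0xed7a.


Sum all words (with carry folding):
+ 0xef03 = 0xef03
+ 0xfe09 = 0xed0d
+ 0x82f9 = 0x7007
+ 0xed7a = 0x5d82
One's complement: ~0x5d82
Checksum = 0xa27d


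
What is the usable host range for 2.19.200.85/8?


Network: 2.0.0.0
Broadcast: 2.255.255.255
First usable = network + 1
Last usable = broadcast - 1
Range: 2.0.0.1 to 2.255.255.254


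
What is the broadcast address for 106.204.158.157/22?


Network: 106.204.156.0/22
Host bits = 10
Set all host bits to 1:
Broadcast: 106.204.159.255


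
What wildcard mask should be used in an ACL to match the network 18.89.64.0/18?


Subnet mask: 255.255.192.0
Wildcard = 255.255.255.255 - subnet mask
255 - 255 = 0
255 - 255 = 0
255 - 192 = 63
255 - 0 = 255
Wildcard: 0.0.63.255


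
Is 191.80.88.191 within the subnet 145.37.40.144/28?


Subnet network: 145.37.40.144
Test IP AND mask: 191.80.88.176
No, 191.80.88.191 is not in 145.37.40.144/28


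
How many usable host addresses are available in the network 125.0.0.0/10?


Host bits = 32 - 10 = 22
Total addresses = 2^22 = 4194304
Usable = total - 2 (network and broadcast)
Usable hosts: 4194302


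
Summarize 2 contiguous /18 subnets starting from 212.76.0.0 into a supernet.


Original prefix: /18
Number of subnets: 2 = 2^1
New prefix = 18 - 1 = 17
Supernet: 212.76.0.0/17


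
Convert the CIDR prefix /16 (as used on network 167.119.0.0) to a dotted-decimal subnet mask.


/16 means 16 network bits, 16 host bits
Binary: 11111111111111110000000000000000
Mask: 255.255.0.0


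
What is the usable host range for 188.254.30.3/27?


Network: 188.254.30.0
Broadcast: 188.254.30.31
First usable = network + 1
Last usable = broadcast - 1
Range: 188.254.30.1 to 188.254.30.30


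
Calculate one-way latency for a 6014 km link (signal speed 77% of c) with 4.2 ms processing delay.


Speed = 0.77 * 3e5 km/s = 231000 km/s
Propagation delay = 6014 / 231000 = 0.026 s = 26.0346 ms
Processing delay = 4.2 ms
Total one-way latency = 30.2346 ms


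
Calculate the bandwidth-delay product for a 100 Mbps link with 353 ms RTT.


BDP = bandwidth * RTT
= 100 Mbps * 353 ms
= 100 * 1e6 * 353 / 1000 bits
= 35300000 bits
= 4412500 bytes
= 4309.082 KB
BDP = 35300000 bits (4412500 bytes)


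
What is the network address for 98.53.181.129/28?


IP:   01100010.00110101.10110101.10000001
Mask: 11111111.11111111.11111111.11110000
AND operation:
Net:  01100010.00110101.10110101.10000000
Network: 98.53.181.128/28


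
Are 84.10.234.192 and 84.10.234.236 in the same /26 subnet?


Mask: 255.255.255.192
84.10.234.192 AND mask = 84.10.234.192
84.10.234.236 AND mask = 84.10.234.192
Yes, same subnet (84.10.234.192)


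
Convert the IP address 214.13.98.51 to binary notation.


214 = 11010110
13 = 00001101
98 = 01100010
51 = 00110011
Binary: 11010110.00001101.01100010.00110011


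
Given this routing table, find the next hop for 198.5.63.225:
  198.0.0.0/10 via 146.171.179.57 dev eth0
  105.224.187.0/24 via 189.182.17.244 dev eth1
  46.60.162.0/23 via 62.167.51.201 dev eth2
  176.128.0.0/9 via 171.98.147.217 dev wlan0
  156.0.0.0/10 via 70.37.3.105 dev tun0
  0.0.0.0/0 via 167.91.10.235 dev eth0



Longest prefix match for 198.5.63.225:
  /10 198.0.0.0: MATCH
  /24 105.224.187.0: no
  /23 46.60.162.0: no
  /9 176.128.0.0: no
  /10 156.0.0.0: no
  /0 0.0.0.0: MATCH
Selected: next-hop 146.171.179.57 via eth0 (matched /10)


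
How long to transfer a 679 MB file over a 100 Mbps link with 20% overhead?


Effective throughput = 100 * (1 - 20/100) = 80 Mbps
File size in Mb = 679 * 8 = 5432 Mb
Time = 5432 / 80
Time = 67.9 seconds


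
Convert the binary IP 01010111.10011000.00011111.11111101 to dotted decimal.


01010111 = 87
10011000 = 152
00011111 = 31
11111101 = 253
IP: 87.152.31.253


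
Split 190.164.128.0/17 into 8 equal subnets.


New prefix = 17 + 3 = 20
Each subnet has 4096 addresses
  190.164.128.0/20
  190.164.144.0/20
  190.164.160.0/20
  190.164.176.0/20
  190.164.192.0/20
  190.164.208.0/20
  190.164.224.0/20
  190.164.240.0/20
Subnets: 190.164.128.0/20, 190.164.144.0/20, 190.164.160.0/20, 190.164.176.0/20, 190.164.192.0/20, 190.164.208.0/20, 190.164.224.0/20, 190.164.240.0/20


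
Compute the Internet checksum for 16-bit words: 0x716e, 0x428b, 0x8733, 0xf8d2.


Sum all words (with carry folding):
+ 0x716e = 0x716e
+ 0x428b = 0xb3f9
+ 0x8733 = 0x3b2d
+ 0xf8d2 = 0x3400
One's complement: ~0x3400
Checksum = 0xcbff


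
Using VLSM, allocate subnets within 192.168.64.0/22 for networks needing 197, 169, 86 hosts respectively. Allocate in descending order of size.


197 hosts -> /24 (254 usable): 192.168.64.0/24
169 hosts -> /24 (254 usable): 192.168.65.0/24
86 hosts -> /25 (126 usable): 192.168.66.0/25
Allocation: 192.168.64.0/24 (197 hosts, 254 usable); 192.168.65.0/24 (169 hosts, 254 usable); 192.168.66.0/25 (86 hosts, 126 usable)


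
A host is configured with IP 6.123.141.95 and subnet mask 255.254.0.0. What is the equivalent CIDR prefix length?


Binary: 11111111.11111110.00000000.00000000
Count leading 1s
Prefix: /15


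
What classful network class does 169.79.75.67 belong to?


First octet: 169
Binary: 10101001
10xxxxxx -> Class B (128-191)
Class B, default mask 255.255.0.0 (/16)


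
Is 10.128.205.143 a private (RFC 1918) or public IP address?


RFC 1918 private ranges:
  10.0.0.0/8 (10.0.0.0 - 10.255.255.255)
  172.16.0.0/12 (172.16.0.0 - 172.31.255.255)
  192.168.0.0/16 (192.168.0.0 - 192.168.255.255)
Private (in 10.0.0.0/8)


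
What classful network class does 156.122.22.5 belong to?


First octet: 156
Binary: 10011100
10xxxxxx -> Class B (128-191)
Class B, default mask 255.255.0.0 (/16)


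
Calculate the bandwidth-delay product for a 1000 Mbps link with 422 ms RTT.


BDP = bandwidth * RTT
= 1000 Mbps * 422 ms
= 1000 * 1e6 * 422 / 1000 bits
= 422000000 bits
= 52750000 bytes
= 51513.6719 KB
BDP = 422000000 bits (52750000 bytes)


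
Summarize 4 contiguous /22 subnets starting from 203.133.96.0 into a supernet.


Original prefix: /22
Number of subnets: 4 = 2^2
New prefix = 22 - 2 = 20
Supernet: 203.133.96.0/20


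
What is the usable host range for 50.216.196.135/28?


Network: 50.216.196.128
Broadcast: 50.216.196.143
First usable = network + 1
Last usable = broadcast - 1
Range: 50.216.196.129 to 50.216.196.142


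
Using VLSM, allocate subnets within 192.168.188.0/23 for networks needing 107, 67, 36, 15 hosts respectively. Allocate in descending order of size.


107 hosts -> /25 (126 usable): 192.168.188.0/25
67 hosts -> /25 (126 usable): 192.168.188.128/25
36 hosts -> /26 (62 usable): 192.168.189.0/26
15 hosts -> /27 (30 usable): 192.168.189.64/27
Allocation: 192.168.188.0/25 (107 hosts, 126 usable); 192.168.188.128/25 (67 hosts, 126 usable); 192.168.189.0/26 (36 hosts, 62 usable); 192.168.189.64/27 (15 hosts, 30 usable)


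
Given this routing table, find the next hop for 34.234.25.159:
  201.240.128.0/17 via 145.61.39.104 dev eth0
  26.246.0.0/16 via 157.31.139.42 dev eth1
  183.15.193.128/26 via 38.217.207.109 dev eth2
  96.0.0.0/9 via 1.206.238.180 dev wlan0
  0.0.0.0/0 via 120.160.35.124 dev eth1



Longest prefix match for 34.234.25.159:
  /17 201.240.128.0: no
  /16 26.246.0.0: no
  /26 183.15.193.128: no
  /9 96.0.0.0: no
  /0 0.0.0.0: MATCH
Selected: next-hop 120.160.35.124 via eth1 (matched /0)


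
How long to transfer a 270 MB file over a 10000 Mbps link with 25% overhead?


Effective throughput = 10000 * (1 - 25/100) = 7500 Mbps
File size in Mb = 270 * 8 = 2160 Mb
Time = 2160 / 7500
Time = 0.288 seconds


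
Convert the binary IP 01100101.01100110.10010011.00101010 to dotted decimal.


01100101 = 101
01100110 = 102
10010011 = 147
00101010 = 42
IP: 101.102.147.42


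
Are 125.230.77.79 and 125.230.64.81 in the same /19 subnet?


Mask: 255.255.224.0
125.230.77.79 AND mask = 125.230.64.0
125.230.64.81 AND mask = 125.230.64.0
Yes, same subnet (125.230.64.0)


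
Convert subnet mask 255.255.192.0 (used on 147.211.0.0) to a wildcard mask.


Subnet mask: 255.255.192.0
Wildcard = 255.255.255.255 - subnet mask
255 - 255 = 0
255 - 255 = 0
255 - 192 = 63
255 - 0 = 255
Wildcard: 0.0.63.255


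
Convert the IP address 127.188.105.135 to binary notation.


127 = 01111111
188 = 10111100
105 = 01101001
135 = 10000111
Binary: 01111111.10111100.01101001.10000111


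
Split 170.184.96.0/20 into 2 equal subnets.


New prefix = 20 + 1 = 21
Each subnet has 2048 addresses
  170.184.96.0/21
  170.184.104.0/21
Subnets: 170.184.96.0/21, 170.184.104.0/21


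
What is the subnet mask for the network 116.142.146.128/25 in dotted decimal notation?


/25 means 25 network bits, 7 host bits
Binary: 11111111111111111111111110000000
Mask: 255.255.255.128


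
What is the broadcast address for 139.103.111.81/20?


Network: 139.103.96.0/20
Host bits = 12
Set all host bits to 1:
Broadcast: 139.103.111.255


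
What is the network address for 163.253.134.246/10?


IP:   10100011.11111101.10000110.11110110
Mask: 11111111.11000000.00000000.00000000
AND operation:
Net:  10100011.11000000.00000000.00000000
Network: 163.192.0.0/10


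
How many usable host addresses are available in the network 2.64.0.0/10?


Host bits = 32 - 10 = 22
Total addresses = 2^22 = 4194304
Usable = total - 2 (network and broadcast)
Usable hosts: 4194302


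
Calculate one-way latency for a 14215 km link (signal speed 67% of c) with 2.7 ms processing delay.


Speed = 0.67 * 3e5 km/s = 201000 km/s
Propagation delay = 14215 / 201000 = 0.0707 s = 70.7214 ms
Processing delay = 2.7 ms
Total one-way latency = 73.4214 ms


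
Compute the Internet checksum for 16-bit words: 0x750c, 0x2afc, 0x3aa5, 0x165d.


Sum all words (with carry folding):
+ 0x750c = 0x750c
+ 0x2afc = 0xa008
+ 0x3aa5 = 0xdaad
+ 0x165d = 0xf10a
One's complement: ~0xf10a
Checksum = 0x0ef5


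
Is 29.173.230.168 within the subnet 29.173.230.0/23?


Subnet network: 29.173.230.0
Test IP AND mask: 29.173.230.0
Yes, 29.173.230.168 is in 29.173.230.0/23


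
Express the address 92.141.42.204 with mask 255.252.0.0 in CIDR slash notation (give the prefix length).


Binary: 11111111.11111100.00000000.00000000
Count leading 1s
Prefix: /14


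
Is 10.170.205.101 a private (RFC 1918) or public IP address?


RFC 1918 private ranges:
  10.0.0.0/8 (10.0.0.0 - 10.255.255.255)
  172.16.0.0/12 (172.16.0.0 - 172.31.255.255)
  192.168.0.0/16 (192.168.0.0 - 192.168.255.255)
Private (in 10.0.0.0/8)


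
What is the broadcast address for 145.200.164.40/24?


Network: 145.200.164.0/24
Host bits = 8
Set all host bits to 1:
Broadcast: 145.200.164.255


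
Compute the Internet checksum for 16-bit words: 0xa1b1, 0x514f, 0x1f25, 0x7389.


Sum all words (with carry folding):
+ 0xa1b1 = 0xa1b1
+ 0x514f = 0xf300
+ 0x1f25 = 0x1226
+ 0x7389 = 0x85af
One's complement: ~0x85af
Checksum = 0x7a50


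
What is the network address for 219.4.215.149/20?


IP:   11011011.00000100.11010111.10010101
Mask: 11111111.11111111.11110000.00000000
AND operation:
Net:  11011011.00000100.11010000.00000000
Network: 219.4.208.0/20


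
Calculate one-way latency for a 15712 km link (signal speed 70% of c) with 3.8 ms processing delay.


Speed = 0.7 * 3e5 km/s = 210000 km/s
Propagation delay = 15712 / 210000 = 0.0748 s = 74.819 ms
Processing delay = 3.8 ms
Total one-way latency = 78.619 ms


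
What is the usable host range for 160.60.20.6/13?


Network: 160.56.0.0
Broadcast: 160.63.255.255
First usable = network + 1
Last usable = broadcast - 1
Range: 160.56.0.1 to 160.63.255.254


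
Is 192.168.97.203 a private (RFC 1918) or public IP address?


RFC 1918 private ranges:
  10.0.0.0/8 (10.0.0.0 - 10.255.255.255)
  172.16.0.0/12 (172.16.0.0 - 172.31.255.255)
  192.168.0.0/16 (192.168.0.0 - 192.168.255.255)
Private (in 192.168.0.0/16)


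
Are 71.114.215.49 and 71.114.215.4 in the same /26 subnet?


Mask: 255.255.255.192
71.114.215.49 AND mask = 71.114.215.0
71.114.215.4 AND mask = 71.114.215.0
Yes, same subnet (71.114.215.0)


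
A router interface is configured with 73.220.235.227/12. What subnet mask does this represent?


/12 means 12 network bits, 20 host bits
Binary: 11111111111100000000000000000000
Mask: 255.240.0.0


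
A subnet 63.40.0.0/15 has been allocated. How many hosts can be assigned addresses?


Host bits = 32 - 15 = 17
Total addresses = 2^17 = 131072
Usable = total - 2 (network and broadcast)
Usable hosts: 131070


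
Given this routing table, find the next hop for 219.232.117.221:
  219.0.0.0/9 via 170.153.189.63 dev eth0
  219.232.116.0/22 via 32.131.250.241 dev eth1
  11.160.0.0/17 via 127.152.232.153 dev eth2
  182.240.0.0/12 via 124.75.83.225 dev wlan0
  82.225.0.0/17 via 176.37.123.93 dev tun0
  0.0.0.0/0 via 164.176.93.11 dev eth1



Longest prefix match for 219.232.117.221:
  /9 219.0.0.0: no
  /22 219.232.116.0: MATCH
  /17 11.160.0.0: no
  /12 182.240.0.0: no
  /17 82.225.0.0: no
  /0 0.0.0.0: MATCH
Selected: next-hop 32.131.250.241 via eth1 (matched /22)


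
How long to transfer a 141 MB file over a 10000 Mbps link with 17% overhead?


Effective throughput = 10000 * (1 - 17/100) = 8300 Mbps
File size in Mb = 141 * 8 = 1128 Mb
Time = 1128 / 8300
Time = 0.1359 seconds


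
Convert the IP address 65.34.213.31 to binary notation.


65 = 01000001
34 = 00100010
213 = 11010101
31 = 00011111
Binary: 01000001.00100010.11010101.00011111


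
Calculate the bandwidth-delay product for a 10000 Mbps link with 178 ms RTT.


BDP = bandwidth * RTT
= 10000 Mbps * 178 ms
= 10000 * 1e6 * 178 / 1000 bits
= 1780000000 bits
= 222500000 bytes
= 217285.1562 KB
BDP = 1780000000 bits (222500000 bytes)


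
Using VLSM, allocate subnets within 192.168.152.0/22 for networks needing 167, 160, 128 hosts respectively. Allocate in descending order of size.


167 hosts -> /24 (254 usable): 192.168.152.0/24
160 hosts -> /24 (254 usable): 192.168.153.0/24
128 hosts -> /24 (254 usable): 192.168.154.0/24
Allocation: 192.168.152.0/24 (167 hosts, 254 usable); 192.168.153.0/24 (160 hosts, 254 usable); 192.168.154.0/24 (128 hosts, 254 usable)


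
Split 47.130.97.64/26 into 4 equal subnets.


New prefix = 26 + 2 = 28
Each subnet has 16 addresses
  47.130.97.64/28
  47.130.97.80/28
  47.130.97.96/28
  47.130.97.112/28
Subnets: 47.130.97.64/28, 47.130.97.80/28, 47.130.97.96/28, 47.130.97.112/28


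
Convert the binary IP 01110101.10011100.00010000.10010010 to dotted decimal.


01110101 = 117
10011100 = 156
00010000 = 16
10010010 = 146
IP: 117.156.16.146


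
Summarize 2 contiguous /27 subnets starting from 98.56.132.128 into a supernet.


Original prefix: /27
Number of subnets: 2 = 2^1
New prefix = 27 - 1 = 26
Supernet: 98.56.132.128/26


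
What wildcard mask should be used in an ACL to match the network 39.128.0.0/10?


Subnet mask: 255.192.0.0
Wildcard = 255.255.255.255 - subnet mask
255 - 255 = 0
255 - 192 = 63
255 - 0 = 255
255 - 0 = 255
Wildcard: 0.63.255.255


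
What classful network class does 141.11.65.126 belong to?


First octet: 141
Binary: 10001101
10xxxxxx -> Class B (128-191)
Class B, default mask 255.255.0.0 (/16)


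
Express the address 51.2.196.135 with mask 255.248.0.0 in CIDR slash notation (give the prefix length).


Binary: 11111111.11111000.00000000.00000000
Count leading 1s
Prefix: /13


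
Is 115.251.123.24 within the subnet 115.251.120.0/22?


Subnet network: 115.251.120.0
Test IP AND mask: 115.251.120.0
Yes, 115.251.123.24 is in 115.251.120.0/22


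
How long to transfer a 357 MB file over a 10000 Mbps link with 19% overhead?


Effective throughput = 10000 * (1 - 19/100) = 8100.0 Mbps
File size in Mb = 357 * 8 = 2856 Mb
Time = 2856 / 8100.0
Time = 0.3526 seconds


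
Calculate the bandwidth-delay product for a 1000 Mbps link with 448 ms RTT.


BDP = bandwidth * RTT
= 1000 Mbps * 448 ms
= 1000 * 1e6 * 448 / 1000 bits
= 448000000 bits
= 56000000 bytes
= 54687.5 KB
BDP = 448000000 bits (56000000 bytes)


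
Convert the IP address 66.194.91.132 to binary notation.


66 = 01000010
194 = 11000010
91 = 01011011
132 = 10000100
Binary: 01000010.11000010.01011011.10000100


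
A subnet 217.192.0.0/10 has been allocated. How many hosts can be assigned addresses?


Host bits = 32 - 10 = 22
Total addresses = 2^22 = 4194304
Usable = total - 2 (network and broadcast)
Usable hosts: 4194302


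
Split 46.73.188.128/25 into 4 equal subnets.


New prefix = 25 + 2 = 27
Each subnet has 32 addresses
  46.73.188.128/27
  46.73.188.160/27
  46.73.188.192/27
  46.73.188.224/27
Subnets: 46.73.188.128/27, 46.73.188.160/27, 46.73.188.192/27, 46.73.188.224/27


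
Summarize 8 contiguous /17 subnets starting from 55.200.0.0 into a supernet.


Original prefix: /17
Number of subnets: 8 = 2^3
New prefix = 17 - 3 = 14
Supernet: 55.200.0.0/14


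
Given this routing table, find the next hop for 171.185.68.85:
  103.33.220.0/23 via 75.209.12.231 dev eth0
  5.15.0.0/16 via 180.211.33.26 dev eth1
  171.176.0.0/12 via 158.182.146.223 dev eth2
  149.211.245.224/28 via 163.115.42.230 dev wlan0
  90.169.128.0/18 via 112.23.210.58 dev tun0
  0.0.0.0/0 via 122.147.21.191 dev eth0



Longest prefix match for 171.185.68.85:
  /23 103.33.220.0: no
  /16 5.15.0.0: no
  /12 171.176.0.0: MATCH
  /28 149.211.245.224: no
  /18 90.169.128.0: no
  /0 0.0.0.0: MATCH
Selected: next-hop 158.182.146.223 via eth2 (matched /12)


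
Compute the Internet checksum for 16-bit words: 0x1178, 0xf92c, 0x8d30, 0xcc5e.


Sum all words (with carry folding):
+ 0x1178 = 0x1178
+ 0xf92c = 0x0aa5
+ 0x8d30 = 0x97d5
+ 0xcc5e = 0x6434
One's complement: ~0x6434
Checksum = 0x9bcb


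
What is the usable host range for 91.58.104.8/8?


Network: 91.0.0.0
Broadcast: 91.255.255.255
First usable = network + 1
Last usable = broadcast - 1
Range: 91.0.0.1 to 91.255.255.254


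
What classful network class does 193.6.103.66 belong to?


First octet: 193
Binary: 11000001
110xxxxx -> Class C (192-223)
Class C, default mask 255.255.255.0 (/24)


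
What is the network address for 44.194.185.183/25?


IP:   00101100.11000010.10111001.10110111
Mask: 11111111.11111111.11111111.10000000
AND operation:
Net:  00101100.11000010.10111001.10000000
Network: 44.194.185.128/25


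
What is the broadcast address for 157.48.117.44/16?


Network: 157.48.0.0/16
Host bits = 16
Set all host bits to 1:
Broadcast: 157.48.255.255


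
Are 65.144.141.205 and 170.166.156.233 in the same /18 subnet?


Mask: 255.255.192.0
65.144.141.205 AND mask = 65.144.128.0
170.166.156.233 AND mask = 170.166.128.0
No, different subnets (65.144.128.0 vs 170.166.128.0)


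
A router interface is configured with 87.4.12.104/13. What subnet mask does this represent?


/13 means 13 network bits, 19 host bits
Binary: 11111111111110000000000000000000
Mask: 255.248.0.0


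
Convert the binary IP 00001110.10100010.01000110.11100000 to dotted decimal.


00001110 = 14
10100010 = 162
01000110 = 70
11100000 = 224
IP: 14.162.70.224


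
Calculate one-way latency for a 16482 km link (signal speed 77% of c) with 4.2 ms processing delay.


Speed = 0.77 * 3e5 km/s = 231000 km/s
Propagation delay = 16482 / 231000 = 0.0714 s = 71.3506 ms
Processing delay = 4.2 ms
Total one-way latency = 75.5506 ms


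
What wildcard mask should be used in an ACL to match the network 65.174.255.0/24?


Subnet mask: 255.255.255.0
Wildcard = 255.255.255.255 - subnet mask
255 - 255 = 0
255 - 255 = 0
255 - 255 = 0
255 - 0 = 255
Wildcard: 0.0.0.255


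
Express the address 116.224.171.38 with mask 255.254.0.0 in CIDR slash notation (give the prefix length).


Binary: 11111111.11111110.00000000.00000000
Count leading 1s
Prefix: /15


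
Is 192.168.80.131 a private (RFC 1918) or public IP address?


RFC 1918 private ranges:
  10.0.0.0/8 (10.0.0.0 - 10.255.255.255)
  172.16.0.0/12 (172.16.0.0 - 172.31.255.255)
  192.168.0.0/16 (192.168.0.0 - 192.168.255.255)
Private (in 192.168.0.0/16)


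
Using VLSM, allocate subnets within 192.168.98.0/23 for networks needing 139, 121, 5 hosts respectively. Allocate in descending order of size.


139 hosts -> /24 (254 usable): 192.168.98.0/24
121 hosts -> /25 (126 usable): 192.168.99.0/25
5 hosts -> /29 (6 usable): 192.168.99.128/29
Allocation: 192.168.98.0/24 (139 hosts, 254 usable); 192.168.99.0/25 (121 hosts, 126 usable); 192.168.99.128/29 (5 hosts, 6 usable)


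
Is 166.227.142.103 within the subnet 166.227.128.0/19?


Subnet network: 166.227.128.0
Test IP AND mask: 166.227.128.0
Yes, 166.227.142.103 is in 166.227.128.0/19


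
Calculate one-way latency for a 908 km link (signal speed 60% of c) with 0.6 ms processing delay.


Speed = 0.6 * 3e5 km/s = 180000 km/s
Propagation delay = 908 / 180000 = 0.005 s = 5.0444 ms
Processing delay = 0.6 ms
Total one-way latency = 5.6444 ms


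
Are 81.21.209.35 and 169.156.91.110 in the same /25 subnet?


Mask: 255.255.255.128
81.21.209.35 AND mask = 81.21.209.0
169.156.91.110 AND mask = 169.156.91.0
No, different subnets (81.21.209.0 vs 169.156.91.0)


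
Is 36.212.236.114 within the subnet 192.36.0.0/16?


Subnet network: 192.36.0.0
Test IP AND mask: 36.212.0.0
No, 36.212.236.114 is not in 192.36.0.0/16


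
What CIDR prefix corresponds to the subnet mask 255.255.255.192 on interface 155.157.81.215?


Binary: 11111111.11111111.11111111.11000000
Count leading 1s
Prefix: /26


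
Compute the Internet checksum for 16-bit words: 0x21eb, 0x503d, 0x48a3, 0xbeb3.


Sum all words (with carry folding):
+ 0x21eb = 0x21eb
+ 0x503d = 0x7228
+ 0x48a3 = 0xbacb
+ 0xbeb3 = 0x797f
One's complement: ~0x797f
Checksum = 0x8680


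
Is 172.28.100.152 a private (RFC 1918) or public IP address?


RFC 1918 private ranges:
  10.0.0.0/8 (10.0.0.0 - 10.255.255.255)
  172.16.0.0/12 (172.16.0.0 - 172.31.255.255)
  192.168.0.0/16 (192.168.0.0 - 192.168.255.255)
Private (in 172.16.0.0/12)


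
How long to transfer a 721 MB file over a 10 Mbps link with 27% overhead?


Effective throughput = 10 * (1 - 27/100) = 7.3 Mbps
File size in Mb = 721 * 8 = 5768 Mb
Time = 5768 / 7.3
Time = 790.137 seconds


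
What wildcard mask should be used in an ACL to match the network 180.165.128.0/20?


Subnet mask: 255.255.240.0
Wildcard = 255.255.255.255 - subnet mask
255 - 255 = 0
255 - 255 = 0
255 - 240 = 15
255 - 0 = 255
Wildcard: 0.0.15.255


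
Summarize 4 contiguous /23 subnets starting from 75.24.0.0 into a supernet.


Original prefix: /23
Number of subnets: 4 = 2^2
New prefix = 23 - 2 = 21
Supernet: 75.24.0.0/21


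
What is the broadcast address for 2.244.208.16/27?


Network: 2.244.208.0/27
Host bits = 5
Set all host bits to 1:
Broadcast: 2.244.208.31


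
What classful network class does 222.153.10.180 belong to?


First octet: 222
Binary: 11011110
110xxxxx -> Class C (192-223)
Class C, default mask 255.255.255.0 (/24)


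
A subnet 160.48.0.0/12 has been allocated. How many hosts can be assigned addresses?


Host bits = 32 - 12 = 20
Total addresses = 2^20 = 1048576
Usable = total - 2 (network and broadcast)
Usable hosts: 1048574


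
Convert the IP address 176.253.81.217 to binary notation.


176 = 10110000
253 = 11111101
81 = 01010001
217 = 11011001
Binary: 10110000.11111101.01010001.11011001


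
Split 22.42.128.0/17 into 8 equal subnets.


New prefix = 17 + 3 = 20
Each subnet has 4096 addresses
  22.42.128.0/20
  22.42.144.0/20
  22.42.160.0/20
  22.42.176.0/20
  22.42.192.0/20
  22.42.208.0/20
  22.42.224.0/20
  22.42.240.0/20
Subnets: 22.42.128.0/20, 22.42.144.0/20, 22.42.160.0/20, 22.42.176.0/20, 22.42.192.0/20, 22.42.208.0/20, 22.42.224.0/20, 22.42.240.0/20


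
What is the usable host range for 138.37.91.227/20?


Network: 138.37.80.0
Broadcast: 138.37.95.255
First usable = network + 1
Last usable = broadcast - 1
Range: 138.37.80.1 to 138.37.95.254


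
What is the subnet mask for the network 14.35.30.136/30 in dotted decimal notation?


/30 means 30 network bits, 2 host bits
Binary: 11111111111111111111111111111100
Mask: 255.255.255.252


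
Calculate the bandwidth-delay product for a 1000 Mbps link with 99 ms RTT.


BDP = bandwidth * RTT
= 1000 Mbps * 99 ms
= 1000 * 1e6 * 99 / 1000 bits
= 99000000 bits
= 12375000 bytes
= 12084.9609 KB
BDP = 99000000 bits (12375000 bytes)


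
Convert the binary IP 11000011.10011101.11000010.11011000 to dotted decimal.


11000011 = 195
10011101 = 157
11000010 = 194
11011000 = 216
IP: 195.157.194.216


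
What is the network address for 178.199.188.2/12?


IP:   10110010.11000111.10111100.00000010
Mask: 11111111.11110000.00000000.00000000
AND operation:
Net:  10110010.11000000.00000000.00000000
Network: 178.192.0.0/12


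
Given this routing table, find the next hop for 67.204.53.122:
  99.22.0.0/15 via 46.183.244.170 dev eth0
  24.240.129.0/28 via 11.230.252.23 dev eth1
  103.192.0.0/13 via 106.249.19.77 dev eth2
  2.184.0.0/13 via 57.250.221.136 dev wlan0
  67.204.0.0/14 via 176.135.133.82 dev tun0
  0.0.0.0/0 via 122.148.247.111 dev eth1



Longest prefix match for 67.204.53.122:
  /15 99.22.0.0: no
  /28 24.240.129.0: no
  /13 103.192.0.0: no
  /13 2.184.0.0: no
  /14 67.204.0.0: MATCH
  /0 0.0.0.0: MATCH
Selected: next-hop 176.135.133.82 via tun0 (matched /14)


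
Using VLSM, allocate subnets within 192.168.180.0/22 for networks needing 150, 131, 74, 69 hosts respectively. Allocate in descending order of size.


150 hosts -> /24 (254 usable): 192.168.180.0/24
131 hosts -> /24 (254 usable): 192.168.181.0/24
74 hosts -> /25 (126 usable): 192.168.182.0/25
69 hosts -> /25 (126 usable): 192.168.182.128/25
Allocation: 192.168.180.0/24 (150 hosts, 254 usable); 192.168.181.0/24 (131 hosts, 254 usable); 192.168.182.0/25 (74 hosts, 126 usable); 192.168.182.128/25 (69 hosts, 126 usable)


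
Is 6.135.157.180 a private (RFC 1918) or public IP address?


RFC 1918 private ranges:
  10.0.0.0/8 (10.0.0.0 - 10.255.255.255)
  172.16.0.0/12 (172.16.0.0 - 172.31.255.255)
  192.168.0.0/16 (192.168.0.0 - 192.168.255.255)
Public (not in any RFC 1918 range)


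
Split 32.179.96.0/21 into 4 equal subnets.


New prefix = 21 + 2 = 23
Each subnet has 512 addresses
  32.179.96.0/23
  32.179.98.0/23
  32.179.100.0/23
  32.179.102.0/23
Subnets: 32.179.96.0/23, 32.179.98.0/23, 32.179.100.0/23, 32.179.102.0/23


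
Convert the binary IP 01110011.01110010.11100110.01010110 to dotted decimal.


01110011 = 115
01110010 = 114
11100110 = 230
01010110 = 86
IP: 115.114.230.86


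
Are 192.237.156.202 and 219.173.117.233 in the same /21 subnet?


Mask: 255.255.248.0
192.237.156.202 AND mask = 192.237.152.0
219.173.117.233 AND mask = 219.173.112.0
No, different subnets (192.237.152.0 vs 219.173.112.0)


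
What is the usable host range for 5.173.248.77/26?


Network: 5.173.248.64
Broadcast: 5.173.248.127
First usable = network + 1
Last usable = broadcast - 1
Range: 5.173.248.65 to 5.173.248.126


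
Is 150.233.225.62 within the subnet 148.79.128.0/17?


Subnet network: 148.79.128.0
Test IP AND mask: 150.233.128.0
No, 150.233.225.62 is not in 148.79.128.0/17


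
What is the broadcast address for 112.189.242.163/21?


Network: 112.189.240.0/21
Host bits = 11
Set all host bits to 1:
Broadcast: 112.189.247.255


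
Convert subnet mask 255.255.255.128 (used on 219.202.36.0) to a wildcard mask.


Subnet mask: 255.255.255.128
Wildcard = 255.255.255.255 - subnet mask
255 - 255 = 0
255 - 255 = 0
255 - 255 = 0
255 - 128 = 127
Wildcard: 0.0.0.127


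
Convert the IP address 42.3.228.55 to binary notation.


42 = 00101010
3 = 00000011
228 = 11100100
55 = 00110111
Binary: 00101010.00000011.11100100.00110111


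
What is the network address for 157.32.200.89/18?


IP:   10011101.00100000.11001000.01011001
Mask: 11111111.11111111.11000000.00000000
AND operation:
Net:  10011101.00100000.11000000.00000000
Network: 157.32.192.0/18


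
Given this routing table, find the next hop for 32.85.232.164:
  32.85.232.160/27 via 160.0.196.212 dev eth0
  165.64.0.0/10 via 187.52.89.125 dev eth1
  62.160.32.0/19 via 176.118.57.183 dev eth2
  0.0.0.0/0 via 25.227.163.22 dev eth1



Longest prefix match for 32.85.232.164:
  /27 32.85.232.160: MATCH
  /10 165.64.0.0: no
  /19 62.160.32.0: no
  /0 0.0.0.0: MATCH
Selected: next-hop 160.0.196.212 via eth0 (matched /27)


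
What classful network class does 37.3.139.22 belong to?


First octet: 37
Binary: 00100101
0xxxxxxx -> Class A (1-126)
Class A, default mask 255.0.0.0 (/8)


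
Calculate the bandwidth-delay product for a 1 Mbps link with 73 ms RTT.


BDP = bandwidth * RTT
= 1 Mbps * 73 ms
= 1 * 1e6 * 73 / 1000 bits
= 73000 bits
= 9125 bytes
= 8.9111 KB
BDP = 73000 bits (9125 bytes)


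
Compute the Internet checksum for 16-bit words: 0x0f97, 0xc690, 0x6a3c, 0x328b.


Sum all words (with carry folding):
+ 0x0f97 = 0x0f97
+ 0xc690 = 0xd627
+ 0x6a3c = 0x4064
+ 0x328b = 0x72ef
One's complement: ~0x72ef
Checksum = 0x8d10


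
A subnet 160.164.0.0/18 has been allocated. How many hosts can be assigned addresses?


Host bits = 32 - 18 = 14
Total addresses = 2^14 = 16384
Usable = total - 2 (network and broadcast)
Usable hosts: 16382


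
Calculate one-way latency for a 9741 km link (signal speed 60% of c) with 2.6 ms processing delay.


Speed = 0.6 * 3e5 km/s = 180000 km/s
Propagation delay = 9741 / 180000 = 0.0541 s = 54.1167 ms
Processing delay = 2.6 ms
Total one-way latency = 56.7167 ms


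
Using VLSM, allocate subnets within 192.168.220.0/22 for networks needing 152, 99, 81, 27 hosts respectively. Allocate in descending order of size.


152 hosts -> /24 (254 usable): 192.168.220.0/24
99 hosts -> /25 (126 usable): 192.168.221.0/25
81 hosts -> /25 (126 usable): 192.168.221.128/25
27 hosts -> /27 (30 usable): 192.168.222.0/27
Allocation: 192.168.220.0/24 (152 hosts, 254 usable); 192.168.221.0/25 (99 hosts, 126 usable); 192.168.221.128/25 (81 hosts, 126 usable); 192.168.222.0/27 (27 hosts, 30 usable)


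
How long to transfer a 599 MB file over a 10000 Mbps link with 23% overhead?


Effective throughput = 10000 * (1 - 23/100) = 7700 Mbps
File size in Mb = 599 * 8 = 4792 Mb
Time = 4792 / 7700
Time = 0.6223 seconds


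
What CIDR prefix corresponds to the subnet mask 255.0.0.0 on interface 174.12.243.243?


Binary: 11111111.00000000.00000000.00000000
Count leading 1s
Prefix: /8


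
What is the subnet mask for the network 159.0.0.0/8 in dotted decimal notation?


/8 means 8 network bits, 24 host bits
Binary: 11111111000000000000000000000000
Mask: 255.0.0.0


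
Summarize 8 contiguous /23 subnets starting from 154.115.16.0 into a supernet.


Original prefix: /23
Number of subnets: 8 = 2^3
New prefix = 23 - 3 = 20
Supernet: 154.115.16.0/20


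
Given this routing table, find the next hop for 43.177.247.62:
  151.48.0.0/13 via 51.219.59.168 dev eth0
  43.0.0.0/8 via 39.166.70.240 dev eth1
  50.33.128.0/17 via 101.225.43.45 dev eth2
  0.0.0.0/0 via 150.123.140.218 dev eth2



Longest prefix match for 43.177.247.62:
  /13 151.48.0.0: no
  /8 43.0.0.0: MATCH
  /17 50.33.128.0: no
  /0 0.0.0.0: MATCH
Selected: next-hop 39.166.70.240 via eth1 (matched /8)


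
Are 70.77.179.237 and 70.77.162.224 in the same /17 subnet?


Mask: 255.255.128.0
70.77.179.237 AND mask = 70.77.128.0
70.77.162.224 AND mask = 70.77.128.0
Yes, same subnet (70.77.128.0)


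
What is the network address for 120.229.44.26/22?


IP:   01111000.11100101.00101100.00011010
Mask: 11111111.11111111.11111100.00000000
AND operation:
Net:  01111000.11100101.00101100.00000000
Network: 120.229.44.0/22


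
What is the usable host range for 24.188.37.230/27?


Network: 24.188.37.224
Broadcast: 24.188.37.255
First usable = network + 1
Last usable = broadcast - 1
Range: 24.188.37.225 to 24.188.37.254


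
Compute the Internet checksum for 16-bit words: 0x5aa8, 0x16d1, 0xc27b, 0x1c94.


Sum all words (with carry folding):
+ 0x5aa8 = 0x5aa8
+ 0x16d1 = 0x7179
+ 0xc27b = 0x33f5
+ 0x1c94 = 0x5089
One's complement: ~0x5089
Checksum = 0xaf76


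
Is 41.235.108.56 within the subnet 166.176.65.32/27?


Subnet network: 166.176.65.32
Test IP AND mask: 41.235.108.32
No, 41.235.108.56 is not in 166.176.65.32/27


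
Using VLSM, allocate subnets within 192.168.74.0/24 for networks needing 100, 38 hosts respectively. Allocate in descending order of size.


100 hosts -> /25 (126 usable): 192.168.74.0/25
38 hosts -> /26 (62 usable): 192.168.74.128/26
Allocation: 192.168.74.0/25 (100 hosts, 126 usable); 192.168.74.128/26 (38 hosts, 62 usable)


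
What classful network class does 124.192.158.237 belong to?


First octet: 124
Binary: 01111100
0xxxxxxx -> Class A (1-126)
Class A, default mask 255.0.0.0 (/8)


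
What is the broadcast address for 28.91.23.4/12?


Network: 28.80.0.0/12
Host bits = 20
Set all host bits to 1:
Broadcast: 28.95.255.255


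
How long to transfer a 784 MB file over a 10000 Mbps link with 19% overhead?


Effective throughput = 10000 * (1 - 19/100) = 8100.0 Mbps
File size in Mb = 784 * 8 = 6272 Mb
Time = 6272 / 8100.0
Time = 0.7743 seconds


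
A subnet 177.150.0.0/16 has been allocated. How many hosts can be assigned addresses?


Host bits = 32 - 16 = 16
Total addresses = 2^16 = 65536
Usable = total - 2 (network and broadcast)
Usable hosts: 65534


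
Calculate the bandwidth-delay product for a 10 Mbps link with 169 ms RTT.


BDP = bandwidth * RTT
= 10 Mbps * 169 ms
= 10 * 1e6 * 169 / 1000 bits
= 1690000 bits
= 211250 bytes
= 206.2988 KB
BDP = 1690000 bits (211250 bytes)


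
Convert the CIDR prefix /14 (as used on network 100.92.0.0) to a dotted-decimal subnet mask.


/14 means 14 network bits, 18 host bits
Binary: 11111111111111000000000000000000
Mask: 255.252.0.0


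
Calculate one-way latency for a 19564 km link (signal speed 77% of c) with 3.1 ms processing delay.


Speed = 0.77 * 3e5 km/s = 231000 km/s
Propagation delay = 19564 / 231000 = 0.0847 s = 84.6926 ms
Processing delay = 3.1 ms
Total one-way latency = 87.7926 ms


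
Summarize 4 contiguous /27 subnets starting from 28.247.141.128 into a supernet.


Original prefix: /27
Number of subnets: 4 = 2^2
New prefix = 27 - 2 = 25
Supernet: 28.247.141.128/25


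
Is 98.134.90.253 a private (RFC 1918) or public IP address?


RFC 1918 private ranges:
  10.0.0.0/8 (10.0.0.0 - 10.255.255.255)
  172.16.0.0/12 (172.16.0.0 - 172.31.255.255)
  192.168.0.0/16 (192.168.0.0 - 192.168.255.255)
Public (not in any RFC 1918 range)


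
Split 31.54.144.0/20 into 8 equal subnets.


New prefix = 20 + 3 = 23
Each subnet has 512 addresses
  31.54.144.0/23
  31.54.146.0/23
  31.54.148.0/23
  31.54.150.0/23
  31.54.152.0/23
  31.54.154.0/23
  31.54.156.0/23
  31.54.158.0/23
Subnets: 31.54.144.0/23, 31.54.146.0/23, 31.54.148.0/23, 31.54.150.0/23, 31.54.152.0/23, 31.54.154.0/23, 31.54.156.0/23, 31.54.158.0/23


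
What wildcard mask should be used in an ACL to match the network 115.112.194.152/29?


Subnet mask: 255.255.255.248
Wildcard = 255.255.255.255 - subnet mask
255 - 255 = 0
255 - 255 = 0
255 - 255 = 0
255 - 248 = 7
Wildcard: 0.0.0.7


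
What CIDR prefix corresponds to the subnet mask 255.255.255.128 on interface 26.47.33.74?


Binary: 11111111.11111111.11111111.10000000
Count leading 1s
Prefix: /25


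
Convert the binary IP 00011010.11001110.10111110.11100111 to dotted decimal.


00011010 = 26
11001110 = 206
10111110 = 190
11100111 = 231
IP: 26.206.190.231
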